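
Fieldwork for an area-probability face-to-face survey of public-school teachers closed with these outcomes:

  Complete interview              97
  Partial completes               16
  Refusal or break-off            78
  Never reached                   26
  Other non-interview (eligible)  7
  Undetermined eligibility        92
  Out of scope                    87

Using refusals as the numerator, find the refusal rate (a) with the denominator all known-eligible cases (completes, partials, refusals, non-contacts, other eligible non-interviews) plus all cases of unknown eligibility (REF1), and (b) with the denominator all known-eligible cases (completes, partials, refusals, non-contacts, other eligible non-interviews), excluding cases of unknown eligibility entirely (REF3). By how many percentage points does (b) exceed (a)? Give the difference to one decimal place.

10.1

Top → 78
Denominator → 97 + 16 + 78 + 26 + 7 + 92 = 316
REF1 = 78 / 316 = 0.2468
Denominator → 97 + 16 + 78 + 26 + 7 = 224
REF3 = 78 / 224 = 0.3482
Difference = 34.82 − 24.68 = 10.14 percentage points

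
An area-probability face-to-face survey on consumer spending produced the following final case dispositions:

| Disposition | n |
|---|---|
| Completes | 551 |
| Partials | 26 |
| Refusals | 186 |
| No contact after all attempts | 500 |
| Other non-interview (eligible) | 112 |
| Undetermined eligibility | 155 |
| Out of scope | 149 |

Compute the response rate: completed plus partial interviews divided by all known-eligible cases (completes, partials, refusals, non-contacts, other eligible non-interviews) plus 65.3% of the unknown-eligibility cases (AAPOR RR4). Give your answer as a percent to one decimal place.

39.1%

Top → 551 + 26 = 577
Determined eligible → 551 + 26 + 186 + 500 + 112 = 1375
Eligible share of unknowns → 0.6530 × 155 = 101.22
Denom → 1375 + 101.22 = 1476.22
RR4 = 577 / 1476.22 = 0.3909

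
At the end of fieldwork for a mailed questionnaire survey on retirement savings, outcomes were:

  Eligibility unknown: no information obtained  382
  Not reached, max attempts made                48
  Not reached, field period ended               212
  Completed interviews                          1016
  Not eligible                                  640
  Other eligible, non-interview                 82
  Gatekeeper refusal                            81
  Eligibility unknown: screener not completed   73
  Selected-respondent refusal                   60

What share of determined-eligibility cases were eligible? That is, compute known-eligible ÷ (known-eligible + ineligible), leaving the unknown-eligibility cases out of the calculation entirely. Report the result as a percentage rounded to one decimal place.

70.1%

Refusals = 81 + 60 = 141
Non-contacts = 212 + 48 = 260
Eligibility not determined = 73 + 382 = 455
Eligible (known) = 1016 + 141 + 260 + 82 = 1499
e = 1499 / (1499 + 640) = 1499 / 2139 = 0.7008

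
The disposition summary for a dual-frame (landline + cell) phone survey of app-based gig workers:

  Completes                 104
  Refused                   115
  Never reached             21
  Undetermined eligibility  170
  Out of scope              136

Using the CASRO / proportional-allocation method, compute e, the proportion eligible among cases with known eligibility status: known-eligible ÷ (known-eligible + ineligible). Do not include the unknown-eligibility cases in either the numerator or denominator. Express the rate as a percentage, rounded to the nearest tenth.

63.8%

Determined eligible: 104 + 115 + 21 = 240
e = 240 / (240 + 136) = 240 / 376 = 0.6383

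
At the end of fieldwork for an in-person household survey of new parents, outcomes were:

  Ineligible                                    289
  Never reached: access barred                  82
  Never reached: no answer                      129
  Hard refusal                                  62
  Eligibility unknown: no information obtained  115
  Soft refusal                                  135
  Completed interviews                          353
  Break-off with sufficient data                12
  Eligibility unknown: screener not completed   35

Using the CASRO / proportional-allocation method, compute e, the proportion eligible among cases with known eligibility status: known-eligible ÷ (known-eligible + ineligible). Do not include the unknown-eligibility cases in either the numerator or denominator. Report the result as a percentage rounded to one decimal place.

Declined to participate = 62 + 135 = 197
Never reached = 129 + 82 = 211
Unknown if eligible = 35 + 115 = 150
Eligible (known): 353 + 12 + 197 + 211 = 773
e = 773 / (773 + 289) = 773 / 1062 = 0.7279

72.8%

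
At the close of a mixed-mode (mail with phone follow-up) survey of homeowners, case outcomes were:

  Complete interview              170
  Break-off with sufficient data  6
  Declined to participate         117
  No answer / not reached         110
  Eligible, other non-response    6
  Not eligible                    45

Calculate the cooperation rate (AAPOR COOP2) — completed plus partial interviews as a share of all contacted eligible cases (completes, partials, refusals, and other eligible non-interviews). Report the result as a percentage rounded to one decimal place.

Numerator = 170 + 6 = 176
Denominator = 170 + 6 + 117 + 6 = 299
COOP2 = 176 / 299 = 0.5886

58.9%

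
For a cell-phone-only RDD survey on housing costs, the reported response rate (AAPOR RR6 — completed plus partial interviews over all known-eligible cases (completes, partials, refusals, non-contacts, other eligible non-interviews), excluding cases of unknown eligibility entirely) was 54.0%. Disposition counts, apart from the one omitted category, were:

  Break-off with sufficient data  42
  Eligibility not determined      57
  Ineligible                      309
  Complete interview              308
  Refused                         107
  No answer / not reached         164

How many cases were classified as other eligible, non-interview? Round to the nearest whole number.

27

Numerator = 308 + 42 = 350
RR6 = 350 / D = 0.540
D = 350 / 0.540 = 648.1
Other denominator terms total 621
other eligible, non-interview = 648.1 − 621 ≈ 27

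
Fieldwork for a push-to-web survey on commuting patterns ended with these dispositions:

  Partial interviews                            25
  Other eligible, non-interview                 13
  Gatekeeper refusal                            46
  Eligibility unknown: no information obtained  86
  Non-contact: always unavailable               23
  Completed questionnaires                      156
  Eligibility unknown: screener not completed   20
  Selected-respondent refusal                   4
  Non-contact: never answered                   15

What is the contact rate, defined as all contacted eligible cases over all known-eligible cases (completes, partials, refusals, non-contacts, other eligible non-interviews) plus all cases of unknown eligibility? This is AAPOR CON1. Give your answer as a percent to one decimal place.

Refusal or break-off = 46 + 4 = 50
No answer / not reached = 15 + 23 = 38
Unknown if eligible = 20 + 86 = 106
Num = 156 + 25 + 50 + 13 = 244
Base = 156 + 25 + 50 + 38 + 13 + 106 = 388
CON1 = 244 / 388 = 0.6289

62.9%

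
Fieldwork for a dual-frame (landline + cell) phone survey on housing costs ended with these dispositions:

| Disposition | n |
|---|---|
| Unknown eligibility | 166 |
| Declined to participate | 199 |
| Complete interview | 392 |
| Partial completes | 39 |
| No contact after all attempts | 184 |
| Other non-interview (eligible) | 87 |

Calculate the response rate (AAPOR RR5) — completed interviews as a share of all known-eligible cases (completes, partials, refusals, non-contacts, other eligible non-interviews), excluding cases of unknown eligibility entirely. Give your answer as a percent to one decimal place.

Num: 392
Denom: 392 + 39 + 199 + 184 + 87 = 901
RR5 = 392 / 901 = 0.4351

43.5%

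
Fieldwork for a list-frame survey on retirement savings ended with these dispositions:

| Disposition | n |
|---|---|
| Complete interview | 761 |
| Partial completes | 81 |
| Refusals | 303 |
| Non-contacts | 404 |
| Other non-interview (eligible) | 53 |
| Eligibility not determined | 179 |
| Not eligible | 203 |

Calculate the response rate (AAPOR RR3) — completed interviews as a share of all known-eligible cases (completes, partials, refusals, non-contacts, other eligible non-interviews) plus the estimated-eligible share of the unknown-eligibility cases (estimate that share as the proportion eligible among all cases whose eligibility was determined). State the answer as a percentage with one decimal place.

43.2%

Numerator → 761
Determined eligible → 761 + 81 + 303 + 404 + 53 = 1602
e = 1602 / (1602 + 203) = 1602 / 1805 = 0.8875
Eligible share of unknowns → 0.8875 × 179 = 158.86
Denom → 1602 + 158.86 = 1760.86
RR3 = 761 / 1760.86 = 0.4322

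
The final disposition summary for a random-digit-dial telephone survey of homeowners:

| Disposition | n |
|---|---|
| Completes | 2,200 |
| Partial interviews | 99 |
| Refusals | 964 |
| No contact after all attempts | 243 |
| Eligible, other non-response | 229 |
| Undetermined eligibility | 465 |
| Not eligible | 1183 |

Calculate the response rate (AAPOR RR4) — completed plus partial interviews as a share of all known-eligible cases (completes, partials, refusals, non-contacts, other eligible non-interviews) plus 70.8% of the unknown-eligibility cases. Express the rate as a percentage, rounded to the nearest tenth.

56.6%

Numerator: 2200 + 99 = 2299
Known eligible: 2200 + 99 + 964 + 243 + 229 = 3735
Estimated eligible among unknowns: 0.7080 × 465 = 329.22
Base: 3735 + 329.22 = 4064.22
RR4 = 2299 / 4064.22 = 0.5657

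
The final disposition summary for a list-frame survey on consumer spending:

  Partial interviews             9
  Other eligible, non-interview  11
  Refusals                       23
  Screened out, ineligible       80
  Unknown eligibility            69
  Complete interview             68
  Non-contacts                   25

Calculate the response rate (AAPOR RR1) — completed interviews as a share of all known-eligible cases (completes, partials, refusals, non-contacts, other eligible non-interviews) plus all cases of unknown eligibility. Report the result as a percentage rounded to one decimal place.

33.2%

Num: 68
Denominator: 68 + 9 + 23 + 25 + 11 + 69 = 205
RR1 = 68 / 205 = 0.3317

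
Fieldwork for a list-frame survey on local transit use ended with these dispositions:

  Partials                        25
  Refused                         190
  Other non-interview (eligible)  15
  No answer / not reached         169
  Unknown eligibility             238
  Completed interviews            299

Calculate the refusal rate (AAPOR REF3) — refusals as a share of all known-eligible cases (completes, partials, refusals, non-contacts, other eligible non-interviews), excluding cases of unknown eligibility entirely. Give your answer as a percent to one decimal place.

27.2%

Num = 190
Denom = 299 + 25 + 190 + 169 + 15 = 698
REF3 = 190 / 698 = 0.2722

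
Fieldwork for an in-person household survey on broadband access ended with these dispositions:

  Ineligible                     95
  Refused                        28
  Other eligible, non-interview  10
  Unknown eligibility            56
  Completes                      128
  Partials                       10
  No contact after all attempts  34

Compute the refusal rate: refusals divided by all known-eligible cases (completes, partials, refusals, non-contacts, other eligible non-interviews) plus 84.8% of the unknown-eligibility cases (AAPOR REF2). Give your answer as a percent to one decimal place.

10.9%

Num → 28
Determined eligible → 128 + 10 + 28 + 34 + 10 = 210
Estimated eligible among unknowns → 0.8480 × 56 = 47.49
Base → 210 + 47.49 = 257.49
REF2 = 28 / 257.49 = 0.1087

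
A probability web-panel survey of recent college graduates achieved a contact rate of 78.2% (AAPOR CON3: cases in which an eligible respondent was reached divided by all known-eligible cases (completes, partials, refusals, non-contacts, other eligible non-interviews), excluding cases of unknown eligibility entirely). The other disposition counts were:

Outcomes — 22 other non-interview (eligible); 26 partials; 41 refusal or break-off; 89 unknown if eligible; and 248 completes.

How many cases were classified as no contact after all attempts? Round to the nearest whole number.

94

Top = 248 + 26 + 41 + 22 = 337
CON3 = 337 / D = 0.782
D = 337 / 0.782 = 430.9
Other denominator terms total 337
no contact after all attempts = 430.9 − 337 ≈ 94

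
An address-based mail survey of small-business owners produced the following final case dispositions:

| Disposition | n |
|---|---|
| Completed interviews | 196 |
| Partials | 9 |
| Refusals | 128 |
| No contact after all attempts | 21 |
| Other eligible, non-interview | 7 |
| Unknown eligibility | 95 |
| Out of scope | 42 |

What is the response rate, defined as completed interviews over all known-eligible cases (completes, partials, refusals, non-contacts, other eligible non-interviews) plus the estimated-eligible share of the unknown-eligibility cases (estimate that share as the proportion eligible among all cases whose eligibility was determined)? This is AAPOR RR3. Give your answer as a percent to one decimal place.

43.9%

Num: 196
Determined eligible: 196 + 9 + 128 + 21 + 7 = 361
e = 361 / (361 + 42) = 361 / 403 = 0.8958
Estimated eligible among unknowns: 0.8958 × 95 = 85.10
Denominator: 361 + 85.10 = 446.10
RR3 = 196 / 446.10 = 0.4394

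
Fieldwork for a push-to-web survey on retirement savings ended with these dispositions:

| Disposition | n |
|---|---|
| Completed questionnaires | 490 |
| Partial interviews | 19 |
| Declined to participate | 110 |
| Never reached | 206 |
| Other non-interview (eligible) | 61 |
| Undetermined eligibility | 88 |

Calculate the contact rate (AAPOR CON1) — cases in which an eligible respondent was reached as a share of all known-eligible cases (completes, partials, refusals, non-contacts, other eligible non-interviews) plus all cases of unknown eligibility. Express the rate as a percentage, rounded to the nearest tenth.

Num → 490 + 19 + 110 + 61 = 680
Denom → 490 + 19 + 110 + 206 + 61 + 88 = 974
CON1 = 680 / 974 = 0.6982

69.8%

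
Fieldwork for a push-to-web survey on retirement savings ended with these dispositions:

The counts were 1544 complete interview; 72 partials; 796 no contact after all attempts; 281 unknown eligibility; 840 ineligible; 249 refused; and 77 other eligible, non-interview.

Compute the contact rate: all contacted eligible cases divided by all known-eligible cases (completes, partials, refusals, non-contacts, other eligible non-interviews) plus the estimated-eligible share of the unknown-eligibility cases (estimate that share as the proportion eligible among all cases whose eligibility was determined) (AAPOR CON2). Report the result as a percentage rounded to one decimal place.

Num → 1544 + 72 + 249 + 77 = 1942
Determined eligible → 1544 + 72 + 249 + 796 + 77 = 2738
e = 2738 / (2738 + 840) = 2738 / 3578 = 0.7652
Eligible share of unknowns → 0.7652 × 281 = 215.02
Base → 2738 + 215.02 = 2953.02
CON2 = 1942 / 2953.02 = 0.6576

65.8%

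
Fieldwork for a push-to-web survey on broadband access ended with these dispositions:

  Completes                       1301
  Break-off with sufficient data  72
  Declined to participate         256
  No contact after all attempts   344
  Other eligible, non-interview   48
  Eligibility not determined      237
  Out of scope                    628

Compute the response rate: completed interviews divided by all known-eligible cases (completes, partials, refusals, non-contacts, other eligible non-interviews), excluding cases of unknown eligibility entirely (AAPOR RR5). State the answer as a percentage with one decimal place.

64.4%

Numerator → 1301
Denom → 1301 + 72 + 256 + 344 + 48 = 2021
RR5 = 1301 / 2021 = 0.6437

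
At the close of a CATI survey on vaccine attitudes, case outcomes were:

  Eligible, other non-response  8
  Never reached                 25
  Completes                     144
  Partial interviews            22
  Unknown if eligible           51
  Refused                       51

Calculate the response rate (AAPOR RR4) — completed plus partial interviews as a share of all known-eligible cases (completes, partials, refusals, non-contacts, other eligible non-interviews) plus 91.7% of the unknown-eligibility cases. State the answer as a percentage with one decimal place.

55.9%

Numerator = 144 + 22 = 166
Eligible (known) = 144 + 22 + 51 + 25 + 8 = 250
Eligible share of unknowns = 0.9170 × 51 = 46.77
Base = 250 + 46.77 = 296.77
RR4 = 166 / 296.77 = 0.5594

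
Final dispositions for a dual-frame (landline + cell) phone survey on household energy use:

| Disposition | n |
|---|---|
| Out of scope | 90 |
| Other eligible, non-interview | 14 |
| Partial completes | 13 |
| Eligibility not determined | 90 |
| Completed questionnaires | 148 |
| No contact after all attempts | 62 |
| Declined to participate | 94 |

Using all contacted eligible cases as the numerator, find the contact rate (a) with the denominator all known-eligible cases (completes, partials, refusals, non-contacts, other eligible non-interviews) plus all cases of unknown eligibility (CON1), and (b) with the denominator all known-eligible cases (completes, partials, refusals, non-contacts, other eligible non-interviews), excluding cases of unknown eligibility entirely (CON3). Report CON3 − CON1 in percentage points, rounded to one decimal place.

17.4

Num → 148 + 13 + 94 + 14 = 269
Denominator → 148 + 13 + 94 + 62 + 14 + 90 = 421
CON1 = 269 / 421 = 0.6390
Denominator → 148 + 13 + 94 + 62 + 14 = 331
CON3 = 269 / 331 = 0.8127
Difference = 81.27 − 63.90 = 17.37 percentage points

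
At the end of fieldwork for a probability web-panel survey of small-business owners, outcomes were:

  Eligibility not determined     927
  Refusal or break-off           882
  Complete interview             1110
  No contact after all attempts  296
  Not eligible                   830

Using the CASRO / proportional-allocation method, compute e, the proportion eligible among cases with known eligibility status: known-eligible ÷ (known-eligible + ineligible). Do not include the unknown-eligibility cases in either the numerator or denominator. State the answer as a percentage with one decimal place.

Eligible (known) = 1110 + 882 + 296 = 2288
e = 2288 / (2288 + 830) = 2288 / 3118 = 0.7338

73.4%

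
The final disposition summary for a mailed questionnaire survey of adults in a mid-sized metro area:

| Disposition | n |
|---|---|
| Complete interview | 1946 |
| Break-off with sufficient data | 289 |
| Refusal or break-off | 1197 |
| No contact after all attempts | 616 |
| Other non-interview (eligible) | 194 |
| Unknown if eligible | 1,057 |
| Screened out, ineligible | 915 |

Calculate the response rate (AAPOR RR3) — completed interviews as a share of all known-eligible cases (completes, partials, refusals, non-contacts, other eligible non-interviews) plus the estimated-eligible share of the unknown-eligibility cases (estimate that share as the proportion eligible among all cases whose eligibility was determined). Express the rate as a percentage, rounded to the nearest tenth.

Num = 1946
Known eligible = 1946 + 289 + 1197 + 616 + 194 = 4242
e = 4242 / (4242 + 915) = 4242 / 5157 = 0.8226
Estimated eligible among unknowns = 0.8226 × 1057 = 869.49
Base = 4242 + 869.49 = 5111.49
RR3 = 1946 / 5111.49 = 0.3807

38.1%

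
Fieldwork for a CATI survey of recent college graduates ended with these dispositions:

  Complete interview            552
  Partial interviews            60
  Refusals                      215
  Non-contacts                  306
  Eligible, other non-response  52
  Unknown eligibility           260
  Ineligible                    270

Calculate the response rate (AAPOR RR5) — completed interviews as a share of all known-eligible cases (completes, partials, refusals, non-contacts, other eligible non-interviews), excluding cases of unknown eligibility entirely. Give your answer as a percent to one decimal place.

46.6%

Numerator: 552
Base: 552 + 60 + 215 + 306 + 52 = 1185
RR5 = 552 / 1185 = 0.4658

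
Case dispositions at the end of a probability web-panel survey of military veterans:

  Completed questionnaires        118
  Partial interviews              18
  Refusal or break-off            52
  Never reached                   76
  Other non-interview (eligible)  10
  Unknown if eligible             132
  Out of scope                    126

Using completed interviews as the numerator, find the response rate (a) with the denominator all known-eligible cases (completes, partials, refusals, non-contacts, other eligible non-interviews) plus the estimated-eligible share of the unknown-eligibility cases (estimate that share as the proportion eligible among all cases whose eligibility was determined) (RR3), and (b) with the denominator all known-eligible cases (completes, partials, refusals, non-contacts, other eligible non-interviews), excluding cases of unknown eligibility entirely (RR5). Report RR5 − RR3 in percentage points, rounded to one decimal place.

10.7

Top: 118
Determined eligible: 118 + 18 + 52 + 76 + 10 = 274
e = 274 / (274 + 126) = 274 / 400 = 0.6850
e × U: 0.6850 × 132 = 90.42
Denom: 274 + 90.42 = 364.42
RR3 = 118 / 364.42 = 0.3238
Denom: 118 + 18 + 52 + 76 + 10 = 274
RR5 = 118 / 274 = 0.4307
Difference = 43.07 − 32.38 = 10.69 percentage points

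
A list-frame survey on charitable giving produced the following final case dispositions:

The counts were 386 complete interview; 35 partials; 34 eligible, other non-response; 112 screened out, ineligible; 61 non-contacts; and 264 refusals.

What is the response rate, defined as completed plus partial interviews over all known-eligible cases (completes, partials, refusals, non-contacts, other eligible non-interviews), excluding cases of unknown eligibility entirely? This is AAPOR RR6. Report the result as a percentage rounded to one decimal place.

Num = 386 + 35 = 421
Denominator = 386 + 35 + 264 + 61 + 34 = 780
RR6 = 421 / 780 = 0.5397

54.0%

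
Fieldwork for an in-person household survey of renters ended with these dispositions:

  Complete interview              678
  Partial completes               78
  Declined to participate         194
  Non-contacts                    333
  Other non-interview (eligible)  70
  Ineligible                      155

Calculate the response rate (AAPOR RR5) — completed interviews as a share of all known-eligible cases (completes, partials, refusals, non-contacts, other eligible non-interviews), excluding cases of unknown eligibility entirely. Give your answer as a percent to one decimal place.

Num = 678
Base = 678 + 78 + 194 + 333 + 70 = 1353
RR5 = 678 / 1353 = 0.5011

50.1%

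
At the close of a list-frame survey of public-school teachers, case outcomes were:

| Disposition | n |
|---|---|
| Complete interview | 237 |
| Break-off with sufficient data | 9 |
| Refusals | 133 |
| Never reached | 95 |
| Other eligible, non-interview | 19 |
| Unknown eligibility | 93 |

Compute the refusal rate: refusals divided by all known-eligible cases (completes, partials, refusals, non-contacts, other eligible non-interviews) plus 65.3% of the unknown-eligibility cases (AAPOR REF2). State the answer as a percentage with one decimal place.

Numerator: 133
Known eligible: 237 + 9 + 133 + 95 + 19 = 493
Eligible share of unknowns: 0.6530 × 93 = 60.73
Denom: 493 + 60.73 = 553.73
REF2 = 133 / 553.73 = 0.2402

24.0%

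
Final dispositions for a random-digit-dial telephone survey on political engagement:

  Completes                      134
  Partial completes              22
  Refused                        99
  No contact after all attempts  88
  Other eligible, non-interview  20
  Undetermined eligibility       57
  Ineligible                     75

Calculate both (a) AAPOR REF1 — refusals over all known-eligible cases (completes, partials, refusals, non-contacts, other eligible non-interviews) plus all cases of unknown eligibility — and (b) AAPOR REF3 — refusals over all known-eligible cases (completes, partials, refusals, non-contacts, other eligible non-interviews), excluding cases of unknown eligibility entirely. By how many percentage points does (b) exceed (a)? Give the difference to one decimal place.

Numerator → 99
Base → 134 + 22 + 99 + 88 + 20 + 57 = 420
REF1 = 99 / 420 = 0.2357
Base → 134 + 22 + 99 + 88 + 20 = 363
REF3 = 99 / 363 = 0.2727
Difference = 27.27 − 23.57 = 3.70 percentage points

3.7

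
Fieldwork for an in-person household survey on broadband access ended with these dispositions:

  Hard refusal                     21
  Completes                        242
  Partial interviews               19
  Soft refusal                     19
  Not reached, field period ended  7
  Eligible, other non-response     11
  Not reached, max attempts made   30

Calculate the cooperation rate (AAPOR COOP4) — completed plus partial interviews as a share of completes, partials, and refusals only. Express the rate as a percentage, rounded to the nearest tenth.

86.7%

Refusals = 21 + 19 = 40
Never reached = 7 + 30 = 37
Numerator = 242 + 19 = 261
Base = 242 + 19 + 40 = 301
COOP4 = 261 / 301 = 0.8671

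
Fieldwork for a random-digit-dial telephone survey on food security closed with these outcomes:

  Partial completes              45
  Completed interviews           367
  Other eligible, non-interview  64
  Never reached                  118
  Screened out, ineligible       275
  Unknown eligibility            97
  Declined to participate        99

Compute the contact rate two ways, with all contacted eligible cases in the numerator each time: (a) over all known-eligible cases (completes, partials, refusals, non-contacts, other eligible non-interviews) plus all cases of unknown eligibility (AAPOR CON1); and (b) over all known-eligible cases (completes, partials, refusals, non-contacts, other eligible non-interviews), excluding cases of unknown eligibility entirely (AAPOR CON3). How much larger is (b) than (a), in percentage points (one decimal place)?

Numerator: 367 + 45 + 99 + 64 = 575
Denom: 367 + 45 + 99 + 118 + 64 + 97 = 790
CON1 = 575 / 790 = 0.7278
Denom: 367 + 45 + 99 + 118 + 64 = 693
CON3 = 575 / 693 = 0.8297
Difference = 82.97 − 72.78 = 10.19 percentage points

10.2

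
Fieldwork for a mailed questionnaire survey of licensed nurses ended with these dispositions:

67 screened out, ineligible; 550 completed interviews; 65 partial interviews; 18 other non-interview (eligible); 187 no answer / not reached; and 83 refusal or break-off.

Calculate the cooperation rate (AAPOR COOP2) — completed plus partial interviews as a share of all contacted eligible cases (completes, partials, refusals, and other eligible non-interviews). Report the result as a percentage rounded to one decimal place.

Numerator = 550 + 65 = 615
Base = 550 + 65 + 83 + 18 = 716
COOP2 = 615 / 716 = 0.8589

85.9%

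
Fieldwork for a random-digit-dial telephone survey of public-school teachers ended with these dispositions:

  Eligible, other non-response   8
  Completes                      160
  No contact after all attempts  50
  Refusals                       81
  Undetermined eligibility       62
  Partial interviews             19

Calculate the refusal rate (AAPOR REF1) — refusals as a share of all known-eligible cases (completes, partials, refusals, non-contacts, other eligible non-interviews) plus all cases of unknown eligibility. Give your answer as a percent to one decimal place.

21.3%

Num = 81
Denominator = 160 + 19 + 81 + 50 + 8 + 62 = 380
REF1 = 81 / 380 = 0.2132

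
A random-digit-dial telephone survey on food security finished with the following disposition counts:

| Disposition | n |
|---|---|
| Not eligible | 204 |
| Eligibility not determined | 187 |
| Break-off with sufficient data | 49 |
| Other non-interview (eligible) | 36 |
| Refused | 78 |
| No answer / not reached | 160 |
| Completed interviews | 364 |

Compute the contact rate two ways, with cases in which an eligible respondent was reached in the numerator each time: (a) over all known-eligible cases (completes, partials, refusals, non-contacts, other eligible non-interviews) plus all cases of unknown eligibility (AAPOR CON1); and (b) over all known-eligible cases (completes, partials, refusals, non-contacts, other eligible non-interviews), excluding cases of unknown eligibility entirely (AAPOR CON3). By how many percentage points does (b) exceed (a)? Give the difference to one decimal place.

Numerator → 364 + 49 + 78 + 36 = 527
Denominator → 364 + 49 + 78 + 160 + 36 + 187 = 874
CON1 = 527 / 874 = 0.6030
Denominator → 364 + 49 + 78 + 160 + 36 = 687
CON3 = 527 / 687 = 0.7671
Difference = 76.71 − 60.30 = 16.41 percentage points

16.4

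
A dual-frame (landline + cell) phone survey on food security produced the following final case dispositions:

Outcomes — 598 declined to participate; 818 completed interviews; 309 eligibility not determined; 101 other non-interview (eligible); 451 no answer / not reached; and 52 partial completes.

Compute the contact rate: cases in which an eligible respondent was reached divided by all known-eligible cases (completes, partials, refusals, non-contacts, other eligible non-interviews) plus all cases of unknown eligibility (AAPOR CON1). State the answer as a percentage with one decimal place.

Top → 818 + 52 + 598 + 101 = 1569
Denominator → 818 + 52 + 598 + 451 + 101 + 309 = 2329
CON1 = 1569 / 2329 = 0.6737

67.4%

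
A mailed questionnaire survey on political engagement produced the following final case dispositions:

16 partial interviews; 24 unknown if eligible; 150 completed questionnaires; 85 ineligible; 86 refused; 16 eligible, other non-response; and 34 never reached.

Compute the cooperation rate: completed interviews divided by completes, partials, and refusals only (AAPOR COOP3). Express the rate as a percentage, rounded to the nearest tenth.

Num = 150
Denom = 150 + 16 + 86 = 252
COOP3 = 150 / 252 = 0.5952

59.5%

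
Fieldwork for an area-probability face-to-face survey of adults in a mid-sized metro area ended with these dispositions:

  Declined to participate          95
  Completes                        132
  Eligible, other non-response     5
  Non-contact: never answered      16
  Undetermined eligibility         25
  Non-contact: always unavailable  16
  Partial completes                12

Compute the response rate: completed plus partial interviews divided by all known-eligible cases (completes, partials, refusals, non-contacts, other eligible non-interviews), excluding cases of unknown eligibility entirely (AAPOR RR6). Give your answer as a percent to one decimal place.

No contact after all attempts = 16 + 16 = 32
Numerator: 132 + 12 = 144
Denom: 132 + 12 + 95 + 32 + 5 = 276
RR6 = 144 / 276 = 0.5217

52.2%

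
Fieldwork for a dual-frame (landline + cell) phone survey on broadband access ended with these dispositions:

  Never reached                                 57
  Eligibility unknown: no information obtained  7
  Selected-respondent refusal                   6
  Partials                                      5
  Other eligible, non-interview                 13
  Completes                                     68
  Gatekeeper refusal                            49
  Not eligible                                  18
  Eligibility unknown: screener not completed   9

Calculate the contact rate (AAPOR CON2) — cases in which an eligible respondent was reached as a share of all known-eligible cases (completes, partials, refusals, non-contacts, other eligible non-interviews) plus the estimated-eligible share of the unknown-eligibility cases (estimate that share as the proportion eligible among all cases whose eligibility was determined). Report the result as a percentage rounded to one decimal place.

66.3%

Refused = 49 + 6 = 55
Eligibility not determined = 9 + 7 = 16
Numerator: 68 + 5 + 55 + 13 = 141
Determined eligible: 68 + 5 + 55 + 57 + 13 = 198
e = 198 / (198 + 18) = 198 / 216 = 0.9167
e × U: 0.9167 × 16 = 14.67
Denominator: 198 + 14.67 = 212.67
CON2 = 141 / 212.67 = 0.6630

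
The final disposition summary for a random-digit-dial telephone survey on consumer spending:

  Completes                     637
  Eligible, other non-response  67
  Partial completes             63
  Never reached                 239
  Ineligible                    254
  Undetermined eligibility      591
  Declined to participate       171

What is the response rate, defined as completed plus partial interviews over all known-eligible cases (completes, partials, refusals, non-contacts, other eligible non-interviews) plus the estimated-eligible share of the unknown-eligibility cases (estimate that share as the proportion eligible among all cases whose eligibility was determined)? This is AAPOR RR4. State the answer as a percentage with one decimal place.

42.1%

Num → 637 + 63 = 700
Known eligible → 637 + 63 + 171 + 239 + 67 = 1177
e = 1177 / (1177 + 254) = 1177 / 1431 = 0.8225
e × U → 0.8225 × 591 = 486.10
Denom → 1177 + 486.10 = 1663.10
RR4 = 700 / 1663.10 = 0.4209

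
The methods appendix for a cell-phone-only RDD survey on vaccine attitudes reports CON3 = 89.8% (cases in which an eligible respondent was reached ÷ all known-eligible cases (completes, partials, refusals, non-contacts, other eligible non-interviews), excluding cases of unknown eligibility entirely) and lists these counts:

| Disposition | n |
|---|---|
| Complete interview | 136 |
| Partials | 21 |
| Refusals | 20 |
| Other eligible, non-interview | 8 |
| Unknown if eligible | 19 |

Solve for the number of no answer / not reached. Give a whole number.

21

Top: 136 + 21 + 20 + 8 = 185
CON3 = 185 / D = 0.898
D = 185 / 0.898 = 206.0
Remaining denominator categories sum to 185
no answer / not reached = 206.0 − 185 ≈ 21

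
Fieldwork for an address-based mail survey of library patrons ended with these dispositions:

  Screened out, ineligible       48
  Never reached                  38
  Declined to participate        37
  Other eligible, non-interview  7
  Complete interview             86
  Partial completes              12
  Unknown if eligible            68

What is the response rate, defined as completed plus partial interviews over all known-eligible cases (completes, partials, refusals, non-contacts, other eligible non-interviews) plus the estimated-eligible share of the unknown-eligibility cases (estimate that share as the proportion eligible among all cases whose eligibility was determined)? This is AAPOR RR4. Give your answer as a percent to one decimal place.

Numerator: 86 + 12 = 98
Known eligible: 86 + 12 + 37 + 38 + 7 = 180
e = 180 / (180 + 48) = 180 / 228 = 0.7895
Eligible share of unknowns: 0.7895 × 68 = 53.69
Denom: 180 + 53.69 = 233.69
RR4 = 98 / 233.69 = 0.4194

41.9%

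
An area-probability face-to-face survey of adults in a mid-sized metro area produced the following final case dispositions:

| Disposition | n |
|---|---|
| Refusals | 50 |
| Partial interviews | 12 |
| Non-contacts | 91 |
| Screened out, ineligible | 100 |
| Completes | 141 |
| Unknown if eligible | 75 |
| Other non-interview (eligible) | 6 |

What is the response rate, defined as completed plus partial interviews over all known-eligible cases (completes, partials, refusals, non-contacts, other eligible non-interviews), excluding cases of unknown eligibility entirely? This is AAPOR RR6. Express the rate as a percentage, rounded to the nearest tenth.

Num: 141 + 12 = 153
Denominator: 141 + 12 + 50 + 91 + 6 = 300
RR6 = 153 / 300 = 0.5100

51.0%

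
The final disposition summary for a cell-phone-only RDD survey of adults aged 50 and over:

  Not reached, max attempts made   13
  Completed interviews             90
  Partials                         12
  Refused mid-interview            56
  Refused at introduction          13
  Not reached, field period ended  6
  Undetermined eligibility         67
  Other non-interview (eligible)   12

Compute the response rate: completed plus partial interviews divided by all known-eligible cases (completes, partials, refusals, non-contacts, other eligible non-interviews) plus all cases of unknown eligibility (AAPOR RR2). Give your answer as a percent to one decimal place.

37.9%

Refused = 13 + 56 = 69
No contact after all attempts = 6 + 13 = 19
Num = 90 + 12 = 102
Denominator = 90 + 12 + 69 + 19 + 12 + 67 = 269
RR2 = 102 / 269 = 0.3792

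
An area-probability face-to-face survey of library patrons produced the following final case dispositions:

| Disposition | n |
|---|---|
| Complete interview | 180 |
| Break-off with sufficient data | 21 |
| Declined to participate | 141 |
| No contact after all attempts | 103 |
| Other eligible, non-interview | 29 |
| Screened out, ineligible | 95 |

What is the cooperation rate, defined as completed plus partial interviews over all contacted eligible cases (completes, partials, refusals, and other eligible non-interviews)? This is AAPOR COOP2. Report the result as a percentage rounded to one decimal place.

54.2%

Numerator → 180 + 21 = 201
Base → 180 + 21 + 141 + 29 = 371
COOP2 = 201 / 371 = 0.5418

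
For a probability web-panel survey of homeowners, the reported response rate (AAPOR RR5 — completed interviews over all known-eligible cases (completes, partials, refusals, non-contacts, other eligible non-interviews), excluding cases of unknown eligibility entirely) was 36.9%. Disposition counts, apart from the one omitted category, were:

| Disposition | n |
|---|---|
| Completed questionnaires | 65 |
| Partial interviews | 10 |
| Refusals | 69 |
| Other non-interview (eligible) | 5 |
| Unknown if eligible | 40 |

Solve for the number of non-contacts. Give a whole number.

RR5 = 65 / D = 0.369
D = 65 / 0.369 = 176.2
Other denominator terms total 149
non-contacts = 176.2 − 149 ≈ 27

27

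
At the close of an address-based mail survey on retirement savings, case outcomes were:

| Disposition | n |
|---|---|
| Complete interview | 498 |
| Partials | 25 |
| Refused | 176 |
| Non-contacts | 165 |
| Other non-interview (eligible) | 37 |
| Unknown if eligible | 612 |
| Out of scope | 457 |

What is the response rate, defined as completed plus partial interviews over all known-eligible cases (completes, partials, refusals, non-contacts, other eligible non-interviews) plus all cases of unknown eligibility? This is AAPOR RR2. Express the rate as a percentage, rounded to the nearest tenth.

34.6%

Numerator = 498 + 25 = 523
Base = 498 + 25 + 176 + 165 + 37 + 612 = 1513
RR2 = 523 / 1513 = 0.3457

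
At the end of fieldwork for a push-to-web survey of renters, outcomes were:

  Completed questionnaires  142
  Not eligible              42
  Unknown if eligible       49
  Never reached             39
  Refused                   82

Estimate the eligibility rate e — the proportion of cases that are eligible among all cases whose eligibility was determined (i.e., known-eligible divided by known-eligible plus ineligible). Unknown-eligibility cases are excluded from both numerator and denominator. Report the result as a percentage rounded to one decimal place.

86.2%

Eligible (known) = 142 + 82 + 39 = 263
e = 263 / (263 + 42) = 263 / 305 = 0.8623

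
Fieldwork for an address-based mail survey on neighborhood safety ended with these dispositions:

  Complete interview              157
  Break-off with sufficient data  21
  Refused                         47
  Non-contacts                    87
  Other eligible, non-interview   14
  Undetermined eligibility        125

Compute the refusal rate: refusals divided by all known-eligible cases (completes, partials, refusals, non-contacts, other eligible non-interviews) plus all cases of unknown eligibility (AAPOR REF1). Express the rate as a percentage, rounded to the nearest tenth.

Top → 47
Base → 157 + 21 + 47 + 87 + 14 + 125 = 451
REF1 = 47 / 451 = 0.1042

10.4%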